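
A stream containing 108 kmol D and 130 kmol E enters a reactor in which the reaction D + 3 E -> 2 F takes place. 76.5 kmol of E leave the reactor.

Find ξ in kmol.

For E: n = n₀ − 3ξ → 76.5 = 130 − 3ξ, giving ξ = 17.83 kmol.
Outlet amounts (n = n₀ + ν ξ):
  D: 108 − 1(17.83) = 90.17
  E: 130 − 3(17.83) = 76.5
  F: 0 + 2(17.83) = 35.67

ξ = 17.8 kmol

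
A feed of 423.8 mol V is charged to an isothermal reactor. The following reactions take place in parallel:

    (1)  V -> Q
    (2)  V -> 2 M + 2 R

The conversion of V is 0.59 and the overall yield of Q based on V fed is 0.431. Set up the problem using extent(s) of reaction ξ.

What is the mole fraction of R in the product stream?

0.215

Yield of Q: 1ξ₁ / 423.8 = 0.431 → ξ₁ = 182.7 mol.
Conversion of V: 1ξ₁ + 1ξ₂ = 0.59 × 423.8 = 250 → ξ₂ = 67.38 mol.
Outlet amounts (n = n₀ + Σ ν·ξ):
  V: 423.8 − 1(182.7) − 1(67.38) = 173.8
  Q: 0 + 1(182.7) = 182.7
  M: 0 + 2(67.38) = 134.8
  R: 0 + 2(67.38) = 134.8
Total out = 626 mol; y_R = 134.8 / 626 = 0.2153.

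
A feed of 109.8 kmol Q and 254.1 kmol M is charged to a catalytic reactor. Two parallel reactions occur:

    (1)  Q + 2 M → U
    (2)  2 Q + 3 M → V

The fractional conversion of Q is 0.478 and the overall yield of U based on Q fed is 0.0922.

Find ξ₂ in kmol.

ξ₂ = 21.2 kmol

Yield of U: 1ξ₁ / 109.8 = 0.0922 → ξ₁ = 10.12 kmol.
Conversion of Q: 1ξ₁ + 2ξ₂ = 0.478 × 109.8 = 52.48 → ξ₂ = 21.18 kmol.
Outlet amounts (n = n₀ + Σ ν·ξ):
  Q: 109.8 − 1(10.12) − 2(21.18) = 57.32
  M: 254.1 − 2(10.12) − 3(21.18) = 170.3
  U: 0 + 1(10.12) = 10.12
  V: 0 + 1(21.18) = 21.18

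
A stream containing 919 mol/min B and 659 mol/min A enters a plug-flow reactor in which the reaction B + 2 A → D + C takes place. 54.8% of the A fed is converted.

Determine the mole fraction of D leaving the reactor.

A reacted = 0.548 × 659 = 361.1 mol/min; ν_A = −2, so ξ = 361.1/2 = 180.6 mol/min.
Outlet amounts (n = n₀ + ν ξ):
  B: 919 − 1(180.6) = 738.4
  A: 659 − 2(180.6) = 297.9
  D: 0 + 1(180.6) = 180.6
  C: 0 + 1(180.6) = 180.6
Total out = 1397 mol/min; y_D = 180.6 / 1397 = 0.1292.

0.129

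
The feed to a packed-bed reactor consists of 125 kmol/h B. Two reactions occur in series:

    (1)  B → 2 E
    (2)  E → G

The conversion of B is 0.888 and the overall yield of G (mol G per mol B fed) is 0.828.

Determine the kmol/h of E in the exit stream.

118 kmol/h

Conversion of B: B consumed = 1ξ₁ = 0.888 × 125 → ξ₁ = 111 kmol/h.
Yield of G: 1ξ₂ / 125 = 0.828 → ξ₂ = 103.5 kmol/h.
Outlet amounts (n = n₀ + Σ ν·ξ):
  B: 125 − 1(111) = 14
  E: 0 + 2(111) − 1(103.5) = 118.5
  G: 0 + 1(103.5) = 103.5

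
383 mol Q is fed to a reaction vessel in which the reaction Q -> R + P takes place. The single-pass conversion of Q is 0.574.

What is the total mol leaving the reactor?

Q reacted = 0.574 × 383 = 219.8 mol; ν_Q = −1, so ξ = 219.8/1 = 219.8 mol.
Outlet amounts (n = n₀ + ν ξ):
  Q: 383 − 1(219.8) = 163.2
  R: 0 + 1(219.8) = 219.8
  P: 0 + 1(219.8) = 219.8
Total out = 163.2 + 219.8 + 219.8 = 602.8 mol.

603 mol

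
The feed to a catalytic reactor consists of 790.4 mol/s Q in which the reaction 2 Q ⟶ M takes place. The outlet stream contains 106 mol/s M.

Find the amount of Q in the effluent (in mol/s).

For M: n = n₀ + 1ξ → 106 = 0 + 1ξ, giving ξ = 106 mol/s.
Outlet amounts (n = n₀ + ν ξ):
  Q: 790.4 − 2(106) = 578.4
  M: 0 + 1(106) = 106

578 mol/s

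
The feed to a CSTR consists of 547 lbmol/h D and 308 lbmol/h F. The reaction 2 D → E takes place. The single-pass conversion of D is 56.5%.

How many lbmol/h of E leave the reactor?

155 lbmol/h

D reacted = 0.565 × 547 = 309.1 lbmol/h; ν_D = −2, so ξ = 309.1/2 = 154.5 lbmol/h.
Outlet amounts (n = n₀ + ν ξ):
  D: 547 − 2(154.5) = 237.9
  E: 0 + 1(154.5) = 154.5
  F: 308 (inert)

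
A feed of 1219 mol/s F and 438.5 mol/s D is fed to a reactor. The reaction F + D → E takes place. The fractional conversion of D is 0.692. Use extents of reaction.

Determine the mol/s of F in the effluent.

D reacted = 0.692 × 438.5 = 303.4 mol/s; ν_D = −1, so ξ = 303.4/1 = 303.4 mol/s.
Outlet amounts (n = n₀ + ν ξ):
  F: 1219 − 1(303.4) = 915.6
  D: 438.5 − 1(303.4) = 135.1
  E: 0 + 1(303.4) = 303.4

916 mol/s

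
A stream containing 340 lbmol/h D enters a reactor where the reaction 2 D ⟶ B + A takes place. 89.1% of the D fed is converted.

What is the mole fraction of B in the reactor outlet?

D reacted = 0.891 × 340 = 302.9 lbmol/h; ν_D = −2, so ξ = 302.9/2 = 151.5 lbmol/h.
Outlet amounts (n = n₀ + ν ξ):
  D: 340 − 2(151.5) = 37.06
  B: 0 + 1(151.5) = 151.5
  A: 0 + 1(151.5) = 151.5
Total out = 340 lbmol/h; y_B = 151.5 / 340 = 0.4455.

0.446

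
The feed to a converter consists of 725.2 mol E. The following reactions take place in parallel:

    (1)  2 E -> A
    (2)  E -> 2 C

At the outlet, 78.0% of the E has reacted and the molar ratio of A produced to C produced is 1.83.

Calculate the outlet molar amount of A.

249 mol

Conversion of E: E consumed = 0.78 × 725.2 = 565.7 mol = 2ξ₁ + 1ξ₂.
Selectivity: 1ξ₁ / (2ξ₂) = 1.83 → ξ₁ = 3.66 ξ₂.
Substitute: (2·3.66 + 1) ξ₂ = 565.7 → ξ₂ = 67.99 mol, ξ₁ = 248.8 mol.
Outlet amounts (n = n₀ + Σ ν·ξ):
  E: 725.2 − 2(248.8) − 1(67.99) = 159.5
  A: 0 + 1(248.8) = 248.8
  C: 0 + 2(67.99) = 136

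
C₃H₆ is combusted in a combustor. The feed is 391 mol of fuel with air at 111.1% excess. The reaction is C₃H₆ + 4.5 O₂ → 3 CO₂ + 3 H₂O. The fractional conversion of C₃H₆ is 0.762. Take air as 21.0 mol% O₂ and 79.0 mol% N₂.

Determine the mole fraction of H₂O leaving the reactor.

Stoichiometric O₂ = 4.5 × 391 = 1760 mol; O₂ fed = 1760 × 2.111 = 3714 mol.
N₂ fed = 3714 × 79/21 = 13970 mol.
Fuel reacted = 0.762 × 391 → ξ = 297.9 mol.
Outlet (n = n₀ + ν ξ):
  C₃H₆: 391 − 1(297.9) = 93.06
  O₂: 3714 − 4.5(297.9) = 2374
  N₂: 13970 (inert)
  CO₂: 0 + 3(297.9) = 893.8
  H₂O: 0 + 3(297.9) = 893.8
Total out = 18230 mol; y_H₂O = 893.8 / 18230 = 0.04904.

0.049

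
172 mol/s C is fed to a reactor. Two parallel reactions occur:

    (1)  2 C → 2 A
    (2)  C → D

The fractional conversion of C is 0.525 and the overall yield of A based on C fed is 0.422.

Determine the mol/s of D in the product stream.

17.7 mol/s

Yield of A: 2ξ₁ / 172 = 0.422 → ξ₁ = 36.29 mol/s.
Conversion of C: 2ξ₁ + 1ξ₂ = 0.525 × 172 = 90.3 → ξ₂ = 17.72 mol/s.
Outlet amounts (n = n₀ + Σ ν·ξ):
  C: 172 − 2(36.29) − 1(17.72) = 81.7
  A: 0 + 2(36.29) = 72.58
  D: 0 + 1(17.72) = 17.72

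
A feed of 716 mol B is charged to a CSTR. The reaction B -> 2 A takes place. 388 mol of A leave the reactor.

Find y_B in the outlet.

0.574

For A: n = n₀ + 2ξ → 388 = 0 + 2ξ, giving ξ = 194 mol.
Outlet amounts (n = n₀ + ν ξ):
  B: 716 − 1(194) = 522
  A: 0 + 2(194) = 388
Total out = 910 mol; y_B = 522 / 910 = 0.5736.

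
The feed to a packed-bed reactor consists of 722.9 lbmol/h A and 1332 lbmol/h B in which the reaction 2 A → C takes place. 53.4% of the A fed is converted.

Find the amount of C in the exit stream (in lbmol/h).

A reacted = 0.534 × 722.9 = 386 lbmol/h; ν_A = −2, so ξ = 386/2 = 193 lbmol/h.
Outlet amounts (n = n₀ + ν ξ):
  A: 722.9 − 2(193) = 336.9
  C: 0 + 1(193) = 193
  B: 1332 (inert)

193 lbmol/h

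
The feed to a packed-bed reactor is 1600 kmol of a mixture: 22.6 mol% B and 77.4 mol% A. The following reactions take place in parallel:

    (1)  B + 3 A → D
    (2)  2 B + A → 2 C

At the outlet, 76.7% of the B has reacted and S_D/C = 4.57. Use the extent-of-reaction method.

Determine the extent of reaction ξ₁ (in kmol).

Conversion of B: B consumed = 0.767 × 361.6 = 277.3 kmol = 1ξ₁ + 2ξ₂.
Selectivity: 1ξ₁ / (2ξ₂) = 4.57 → ξ₁ = 9.14 ξ₂.
Substitute: (1·9.14 + 2) ξ₂ = 277.3 → ξ₂ = 24.9 kmol, ξ₁ = 227.6 kmol.
Outlet amounts (n = n₀ + Σ ν·ξ):
  B: 361.6 − 1(227.6) − 2(24.9) = 84.25
  A: 1238 − 3(227.6) − 1(24.9) = 530.8
  D: 0 + 1(227.6) = 227.6
  C: 0 + 2(24.9) = 49.79

ξ₁ = 228 kmol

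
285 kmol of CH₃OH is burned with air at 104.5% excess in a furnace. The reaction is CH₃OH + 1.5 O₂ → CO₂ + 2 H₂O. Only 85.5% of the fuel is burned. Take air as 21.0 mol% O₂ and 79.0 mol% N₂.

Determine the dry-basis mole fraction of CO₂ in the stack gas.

Stoichiometric O₂ = 1.5 × 285 = 427.5 kmol; O₂ fed = 427.5 × 2.045 = 874.2 kmol.
N₂ fed = 874.2 × 79/21 = 3289 kmol.
Fuel reacted = 0.855 × 285 → ξ = 243.7 kmol.
Outlet (n = n₀ + ν ξ):
  CH₃OH: 285 − 1(243.7) = 41.33
  O₂: 874.2 − 1.5(243.7) = 508.7
  N₂: 3289 (inert)
  CO₂: 0 + 1(243.7) = 243.7
  H₂O: 0 + 2(243.7) = 487.3
Dry total = 4083 kmol; y_CO₂ (dry) = 243.7 / 4083 = 0.05969.

0.0597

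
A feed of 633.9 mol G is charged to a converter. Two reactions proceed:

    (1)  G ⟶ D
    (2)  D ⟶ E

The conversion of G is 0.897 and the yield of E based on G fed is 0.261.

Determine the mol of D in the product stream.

Conversion of G: G consumed = 1ξ₁ = 0.897 × 633.9 → ξ₁ = 568.6 mol.
Yield of E: 1ξ₂ / 633.9 = 0.261 → ξ₂ = 165.4 mol.
Outlet amounts (n = n₀ + Σ ν·ξ):
  G: 633.9 − 1(568.6) = 65.29
  D: 0 + 1(568.6) − 1(165.4) = 403.2
  E: 0 + 1(165.4) = 165.4

403 mol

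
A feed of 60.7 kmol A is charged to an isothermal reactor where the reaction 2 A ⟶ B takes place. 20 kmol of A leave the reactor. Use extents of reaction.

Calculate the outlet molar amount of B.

For A: n = n₀ − 2ξ → 20 = 60.7 − 2ξ, giving ξ = 20.35 kmol.
Outlet amounts (n = n₀ + ν ξ):
  A: 60.7 − 2(20.35) = 20
  B: 0 + 1(20.35) = 20.35

20.4 kmol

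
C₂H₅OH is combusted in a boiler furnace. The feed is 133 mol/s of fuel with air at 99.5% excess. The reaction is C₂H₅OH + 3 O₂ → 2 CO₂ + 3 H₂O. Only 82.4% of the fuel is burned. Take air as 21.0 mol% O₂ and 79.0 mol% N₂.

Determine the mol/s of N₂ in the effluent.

2990 mol/s

Stoichiometric O₂ = 3 × 133 = 399 mol/s; O₂ fed = 399 × 1.995 = 796 mol/s.
N₂ fed = 796 × 79/21 = 2994 mol/s.
Fuel reacted = 0.824 × 133 → ξ = 109.6 mol/s.
Outlet (n = n₀ + ν ξ):
  C₂H₅OH: 133 − 1(109.6) = 23.41
  O₂: 796 − 3(109.6) = 467.2
  N₂: 2994 (inert)
  CO₂: 0 + 2(109.6) = 219.2
  H₂O: 0 + 3(109.6) = 328.8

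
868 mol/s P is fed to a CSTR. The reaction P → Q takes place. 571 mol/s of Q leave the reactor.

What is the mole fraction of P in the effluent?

0.342

For Q: n = n₀ + 1ξ → 571 = 0 + 1ξ, giving ξ = 571 mol/s.
Outlet amounts (n = n₀ + ν ξ):
  P: 868 − 1(571) = 297
  Q: 0 + 1(571) = 571
Total out = 868 mol/s; y_P = 297 / 868 = 0.3422.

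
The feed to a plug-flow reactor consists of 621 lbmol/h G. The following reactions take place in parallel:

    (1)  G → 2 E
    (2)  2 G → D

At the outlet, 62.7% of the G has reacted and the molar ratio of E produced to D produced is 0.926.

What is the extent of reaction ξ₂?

ξ₂ = 158 lbmol/h

Conversion of G: G consumed = 0.627 × 621 = 389.4 lbmol/h = 1ξ₁ + 2ξ₂.
Selectivity: 2ξ₁ / (1ξ₂) = 0.926 → ξ₁ = 0.463 ξ₂.
Substitute: (1·0.463 + 2) ξ₂ = 389.4 → ξ₂ = 158.1 lbmol/h, ξ₁ = 73.19 lbmol/h.
Outlet amounts (n = n₀ + Σ ν·ξ):
  G: 621 − 1(73.19) − 2(158.1) = 231.6
  E: 0 + 2(73.19) = 146.4
  D: 0 + 1(158.1) = 158.1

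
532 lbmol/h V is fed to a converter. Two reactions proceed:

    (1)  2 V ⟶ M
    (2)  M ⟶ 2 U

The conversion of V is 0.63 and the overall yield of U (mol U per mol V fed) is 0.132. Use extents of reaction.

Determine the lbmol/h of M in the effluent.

132 lbmol/h

Conversion of V: V consumed = 2ξ₁ = 0.63 × 532 → ξ₁ = 167.6 lbmol/h.
Yield of U: 2ξ₂ / 532 = 0.132 → ξ₂ = 35.11 lbmol/h.
Outlet amounts (n = n₀ + Σ ν·ξ):
  V: 532 − 2(167.6) = 196.8
  M: 0 + 1(167.6) − 1(35.11) = 132.5
  U: 0 + 2(35.11) = 70.22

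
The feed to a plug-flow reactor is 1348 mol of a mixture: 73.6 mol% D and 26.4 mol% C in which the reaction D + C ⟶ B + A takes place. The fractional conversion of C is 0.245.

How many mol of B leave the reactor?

87.2 mol

C reacted = 0.245 × 355.9 = 87.19 mol; ν_C = −1, so ξ = 87.19/1 = 87.19 mol.
Outlet amounts (n = n₀ + ν ξ):
  D: 992.1 − 1(87.19) = 904.9
  C: 355.9 − 1(87.19) = 268.7
  B: 0 + 1(87.19) = 87.19
  A: 0 + 1(87.19) = 87.19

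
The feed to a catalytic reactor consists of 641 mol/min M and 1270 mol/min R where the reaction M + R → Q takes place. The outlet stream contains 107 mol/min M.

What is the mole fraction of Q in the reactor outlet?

For M: n = n₀ − 1ξ → 107 = 641 − 1ξ, giving ξ = 534 mol/min.
Outlet amounts (n = n₀ + ν ξ):
  M: 641 − 1(534) = 107
  R: 1270 − 1(534) = 736
  Q: 0 + 1(534) = 534
Total out = 1377 mol/min; y_Q = 534 / 1377 = 0.3878.

0.388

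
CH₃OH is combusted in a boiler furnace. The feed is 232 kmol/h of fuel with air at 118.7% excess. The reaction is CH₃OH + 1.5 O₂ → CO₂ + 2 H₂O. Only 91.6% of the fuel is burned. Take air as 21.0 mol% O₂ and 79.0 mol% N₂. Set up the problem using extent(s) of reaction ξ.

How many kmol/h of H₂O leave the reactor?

Stoichiometric O₂ = 1.5 × 232 = 348 kmol/h; O₂ fed = 348 × 2.187 = 761.1 kmol/h.
N₂ fed = 761.1 × 79/21 = 2863 kmol/h.
Fuel reacted = 0.916 × 232 → ξ = 212.5 kmol/h.
Outlet (n = n₀ + ν ξ):
  CH₃OH: 232 − 1(212.5) = 19.49
  O₂: 761.1 − 1.5(212.5) = 442.3
  N₂: 2863 (inert)
  CO₂: 0 + 1(212.5) = 212.5
  H₂O: 0 + 2(212.5) = 425

425 kmol/h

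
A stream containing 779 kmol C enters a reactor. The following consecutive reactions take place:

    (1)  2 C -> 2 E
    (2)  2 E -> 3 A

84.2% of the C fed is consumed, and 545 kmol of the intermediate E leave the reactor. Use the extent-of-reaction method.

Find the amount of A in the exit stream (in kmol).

Conversion of C: C consumed = 2ξ₁ = 0.842 × 779 → ξ₁ = 328 kmol.
E balance: n_E = 0 + 2ξ₁ − 2ξ₂ = 545 → ξ₂ = (2·328 − 545)/2 = 55.46 kmol.
Outlet amounts (n = n₀ + Σ ν·ξ):
  C: 779 − 2(328) = 123.1
  E: 0 + 2(328) − 2(55.46) = 545
  A: 0 + 3(55.46) = 166.4

166 kmol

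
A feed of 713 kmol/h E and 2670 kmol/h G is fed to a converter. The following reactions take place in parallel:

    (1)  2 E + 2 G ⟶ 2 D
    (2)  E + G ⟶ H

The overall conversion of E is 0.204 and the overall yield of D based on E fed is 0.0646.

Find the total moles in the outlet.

3240 kmol/h

Yield of D: 2ξ₁ / 713 = 0.0646 → ξ₁ = 23.03 kmol/h.
Conversion of E: 2ξ₁ + 1ξ₂ = 0.204 × 713 = 145.5 → ξ₂ = 99.39 kmol/h.
Outlet amounts (n = n₀ + Σ ν·ξ):
  E: 713 − 2(23.03) − 1(99.39) = 567.5
  G: 2670 − 2(23.03) − 1(99.39) = 2525
  D: 0 + 2(23.03) = 46.06
  H: 0 + 1(99.39) = 99.39
Total out = 567.5 + 2525 + 46.06 + 99.39 = 3238 kmol/h.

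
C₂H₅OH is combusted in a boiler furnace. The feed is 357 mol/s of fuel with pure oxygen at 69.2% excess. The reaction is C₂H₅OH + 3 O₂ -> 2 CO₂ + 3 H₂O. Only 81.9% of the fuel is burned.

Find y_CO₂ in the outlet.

0.238

Stoichiometric O₂ = 3 × 357 = 1071 mol/s; O₂ fed = 1071 × 1.692 = 1812 mol/s.
Fuel reacted = 0.819 × 357 → ξ = 292.4 mol/s.
Outlet (n = n₀ + ν ξ):
  C₂H₅OH: 357 − 1(292.4) = 64.62
  O₂: 1812 − 3(292.4) = 935
  CO₂: 0 + 2(292.4) = 584.8
  H₂O: 0 + 3(292.4) = 877.1
Total out = 2462 mol/s; y_CO₂ = 584.8 / 2462 = 0.2376.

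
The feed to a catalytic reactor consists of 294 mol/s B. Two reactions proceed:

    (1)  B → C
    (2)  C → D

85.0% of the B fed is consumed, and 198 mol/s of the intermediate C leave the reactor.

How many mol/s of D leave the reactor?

51.9 mol/s

Conversion of B: B consumed = 1ξ₁ = 0.85 × 294 → ξ₁ = 249.9 mol/s.
C balance: n_C = 0 + 1ξ₁ − 1ξ₂ = 198 → ξ₂ = (1·249.9 − 198)/1 = 51.9 mol/s.
Outlet amounts (n = n₀ + Σ ν·ξ):
  B: 294 − 1(249.9) = 44.1
  C: 0 + 1(249.9) − 1(51.9) = 198
  D: 0 + 1(51.9) = 51.9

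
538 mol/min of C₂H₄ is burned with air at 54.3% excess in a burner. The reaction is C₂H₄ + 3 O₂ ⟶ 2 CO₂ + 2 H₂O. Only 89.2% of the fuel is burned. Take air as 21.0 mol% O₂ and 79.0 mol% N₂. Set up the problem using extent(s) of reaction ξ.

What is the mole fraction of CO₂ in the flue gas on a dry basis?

0.0839

Stoichiometric O₂ = 3 × 538 = 1614 mol/min; O₂ fed = 1614 × 1.543 = 2490 mol/min.
N₂ fed = 2490 × 79/21 = 9369 mol/min.
Fuel reacted = 0.892 × 538 → ξ = 479.9 mol/min.
Outlet (n = n₀ + ν ξ):
  C₂H₄: 538 − 1(479.9) = 58.1
  O₂: 2490 − 3(479.9) = 1051
  N₂: 9369 (inert)
  CO₂: 0 + 2(479.9) = 959.8
  H₂O: 0 + 2(479.9) = 959.8
Dry total = 11440 mol/min; y_CO₂ (dry) = 959.8 / 11440 = 0.08392.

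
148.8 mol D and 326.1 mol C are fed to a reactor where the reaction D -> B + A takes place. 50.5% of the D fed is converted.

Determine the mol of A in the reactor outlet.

D reacted = 0.505 × 148.8 = 75.14 mol; ν_D = −1, so ξ = 75.14/1 = 75.14 mol.
Outlet amounts (n = n₀ + ν ξ):
  D: 148.8 − 1(75.14) = 73.66
  B: 0 + 1(75.14) = 75.14
  A: 0 + 1(75.14) = 75.14
  C: 326.1 (inert)

75.1 mol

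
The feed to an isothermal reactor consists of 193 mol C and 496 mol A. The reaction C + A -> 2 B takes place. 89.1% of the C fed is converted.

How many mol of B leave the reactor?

C reacted = 0.891 × 193 = 172 mol; ν_C = −1, so ξ = 172/1 = 172 mol.
Outlet amounts (n = n₀ + ν ξ):
  C: 193 − 1(172) = 21.04
  A: 496 − 1(172) = 324
  B: 0 + 2(172) = 343.9

344 mol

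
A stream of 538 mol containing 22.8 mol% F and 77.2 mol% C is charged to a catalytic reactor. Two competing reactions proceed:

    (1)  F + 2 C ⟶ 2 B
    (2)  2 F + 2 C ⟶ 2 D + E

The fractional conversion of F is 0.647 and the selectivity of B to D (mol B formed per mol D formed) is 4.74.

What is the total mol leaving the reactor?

470 mol

Conversion of F: F consumed = 0.647 × 122.7 = 79.36 mol = 1ξ₁ + 2ξ₂.
Selectivity: 2ξ₁ / (2ξ₂) = 4.74 → ξ₁ = 4.74 ξ₂.
Substitute: (1·4.74 + 2) ξ₂ = 79.36 → ξ₂ = 11.78 mol, ξ₁ = 55.81 mol.
Outlet amounts (n = n₀ + Σ ν·ξ):
  F: 122.7 − 1(55.81) − 2(11.78) = 43.3
  C: 415.3 − 2(55.81) − 2(11.78) = 280.2
  B: 0 + 2(55.81) = 111.6
  D: 0 + 2(11.78) = 23.55
  E: 0 + 1(11.78) = 11.78
Total out = 43.3 + 280.2 + 111.6 + 23.55 + 11.78 = 470.4 mol.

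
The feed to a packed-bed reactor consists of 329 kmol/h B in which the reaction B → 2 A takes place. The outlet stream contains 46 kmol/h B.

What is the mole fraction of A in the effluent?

0.925

For B: n = n₀ − 1ξ → 46 = 329 − 1ξ, giving ξ = 283 kmol/h.
Outlet amounts (n = n₀ + ν ξ):
  B: 329 − 1(283) = 46
  A: 0 + 2(283) = 566
Total out = 612 kmol/h; y_A = 566 / 612 = 0.9248.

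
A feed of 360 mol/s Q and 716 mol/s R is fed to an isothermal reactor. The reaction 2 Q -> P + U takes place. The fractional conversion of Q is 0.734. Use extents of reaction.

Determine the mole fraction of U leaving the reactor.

0.123

Q reacted = 0.734 × 360 = 264.2 mol/s; ν_Q = −2, so ξ = 264.2/2 = 132.1 mol/s.
Outlet amounts (n = n₀ + ν ξ):
  Q: 360 − 2(132.1) = 95.76
  P: 0 + 1(132.1) = 132.1
  U: 0 + 1(132.1) = 132.1
  R: 716 (inert)
Total out = 1076 mol/s; y_U = 132.1 / 1076 = 0.1228.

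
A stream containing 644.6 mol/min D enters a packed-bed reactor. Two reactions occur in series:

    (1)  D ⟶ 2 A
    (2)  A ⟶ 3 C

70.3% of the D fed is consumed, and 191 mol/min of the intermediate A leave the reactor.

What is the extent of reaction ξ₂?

Conversion of D: D consumed = 1ξ₁ = 0.703 × 644.6 → ξ₁ = 453.2 mol/min.
A balance: n_A = 0 + 2ξ₁ − 1ξ₂ = 191 → ξ₂ = (2·453.2 − 191)/1 = 715.3 mol/min.
Outlet amounts (n = n₀ + Σ ν·ξ):
  D: 644.6 − 1(453.2) = 191.4
  A: 0 + 2(453.2) − 1(715.3) = 191
  C: 0 + 3(715.3) = 2146

ξ₂ = 715 mol/min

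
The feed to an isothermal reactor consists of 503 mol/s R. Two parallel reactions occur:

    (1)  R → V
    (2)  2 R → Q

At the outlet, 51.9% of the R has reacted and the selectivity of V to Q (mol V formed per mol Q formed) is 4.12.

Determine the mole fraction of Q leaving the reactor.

0.0927

Conversion of R: R consumed = 0.519 × 503 = 261.1 mol/s = 1ξ₁ + 2ξ₂.
Selectivity: 1ξ₁ / (1ξ₂) = 4.12 → ξ₁ = 4.12 ξ₂.
Substitute: (1·4.12 + 2) ξ₂ = 261.1 → ξ₂ = 42.66 mol/s, ξ₁ = 175.7 mol/s.
Outlet amounts (n = n₀ + Σ ν·ξ):
  R: 503 − 1(175.7) − 2(42.66) = 241.9
  V: 0 + 1(175.7) = 175.7
  Q: 0 + 1(42.66) = 42.66
Total out = 460.3 mol/s; y_Q = 42.66 / 460.3 = 0.09266.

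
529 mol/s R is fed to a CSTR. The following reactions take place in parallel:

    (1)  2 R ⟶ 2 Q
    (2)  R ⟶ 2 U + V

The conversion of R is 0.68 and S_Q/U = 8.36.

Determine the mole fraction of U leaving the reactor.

Conversion of R: R consumed = 0.68 × 529 = 359.7 mol/s = 2ξ₁ + 1ξ₂.
Selectivity: 2ξ₁ / (2ξ₂) = 8.36 → ξ₁ = 8.36 ξ₂.
Substitute: (2·8.36 + 1) ξ₂ = 359.7 → ξ₂ = 20.3 mol/s, ξ₁ = 169.7 mol/s.
Outlet amounts (n = n₀ + Σ ν·ξ):
  R: 529 − 2(169.7) − 1(20.3) = 169.3
  Q: 0 + 2(169.7) = 339.4
  U: 0 + 2(20.3) = 40.6
  V: 0 + 1(20.3) = 20.3
Total out = 569.6 mol/s; y_U = 40.6 / 569.6 = 0.07128.

0.0713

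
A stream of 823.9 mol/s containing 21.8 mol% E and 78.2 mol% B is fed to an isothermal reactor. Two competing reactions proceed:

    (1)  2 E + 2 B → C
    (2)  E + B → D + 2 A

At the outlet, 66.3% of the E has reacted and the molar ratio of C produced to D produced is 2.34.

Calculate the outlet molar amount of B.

525 mol/s

Conversion of E: E consumed = 0.663 × 179.6 = 119.1 mol/s = 2ξ₁ + 1ξ₂.
Selectivity: 1ξ₁ / (1ξ₂) = 2.34 → ξ₁ = 2.34 ξ₂.
Substitute: (2·2.34 + 1) ξ₂ = 119.1 → ξ₂ = 20.97 mol/s, ξ₁ = 49.06 mol/s.
Outlet amounts (n = n₀ + Σ ν·ξ):
  E: 179.6 − 2(49.06) − 1(20.97) = 60.53
  B: 644.3 − 2(49.06) − 1(20.97) = 525.2
  C: 0 + 1(49.06) = 49.06
  D: 0 + 1(20.97) = 20.97
  A: 0 + 2(20.97) = 41.93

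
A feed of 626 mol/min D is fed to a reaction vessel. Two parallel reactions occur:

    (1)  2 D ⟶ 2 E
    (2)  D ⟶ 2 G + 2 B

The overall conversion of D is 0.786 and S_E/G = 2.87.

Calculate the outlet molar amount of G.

146 mol/min

Conversion of D: D consumed = 0.786 × 626 = 492 mol/min = 2ξ₁ + 1ξ₂.
Selectivity: 2ξ₁ / (2ξ₂) = 2.87 → ξ₁ = 2.87 ξ₂.
Substitute: (2·2.87 + 1) ξ₂ = 492 → ξ₂ = 73 mol/min, ξ₁ = 209.5 mol/min.
Outlet amounts (n = n₀ + Σ ν·ξ):
  D: 626 − 2(209.5) − 1(73) = 134
  E: 0 + 2(209.5) = 419
  G: 0 + 2(73) = 146
  B: 0 + 2(73) = 146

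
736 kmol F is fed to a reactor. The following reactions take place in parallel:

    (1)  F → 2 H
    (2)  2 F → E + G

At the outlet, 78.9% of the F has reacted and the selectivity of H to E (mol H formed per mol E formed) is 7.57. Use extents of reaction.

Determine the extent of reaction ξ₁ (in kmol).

ξ₁ = 380 kmol

Conversion of F: F consumed = 0.789 × 736 = 580.7 kmol = 1ξ₁ + 2ξ₂.
Selectivity: 2ξ₁ / (1ξ₂) = 7.57 → ξ₁ = 3.785 ξ₂.
Substitute: (1·3.785 + 2) ξ₂ = 580.7 → ξ₂ = 100.4 kmol, ξ₁ = 379.9 kmol.
Outlet amounts (n = n₀ + Σ ν·ξ):
  F: 736 − 1(379.9) − 2(100.4) = 155.3
  H: 0 + 2(379.9) = 759.9
  E: 0 + 1(100.4) = 100.4
  G: 0 + 1(100.4) = 100.4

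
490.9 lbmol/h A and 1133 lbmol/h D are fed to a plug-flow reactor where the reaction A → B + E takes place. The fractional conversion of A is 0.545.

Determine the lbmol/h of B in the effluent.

A reacted = 0.545 × 490.9 = 267.5 lbmol/h; ν_A = −1, so ξ = 267.5/1 = 267.5 lbmol/h.
Outlet amounts (n = n₀ + ν ξ):
  A: 490.9 − 1(267.5) = 223.4
  B: 0 + 1(267.5) = 267.5
  E: 0 + 1(267.5) = 267.5
  D: 1133 (inert)

268 lbmol/h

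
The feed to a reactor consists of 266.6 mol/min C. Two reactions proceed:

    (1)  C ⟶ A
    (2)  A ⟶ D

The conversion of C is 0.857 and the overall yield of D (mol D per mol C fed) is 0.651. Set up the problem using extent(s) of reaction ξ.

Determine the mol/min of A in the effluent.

Conversion of C: C consumed = 1ξ₁ = 0.857 × 266.6 → ξ₁ = 228.5 mol/min.
Yield of D: 1ξ₂ / 266.6 = 0.651 → ξ₂ = 173.6 mol/min.
Outlet amounts (n = n₀ + Σ ν·ξ):
  C: 266.6 − 1(228.5) = 38.12
  A: 0 + 1(228.5) − 1(173.6) = 54.92
  D: 0 + 1(173.6) = 173.6

54.9 mol/min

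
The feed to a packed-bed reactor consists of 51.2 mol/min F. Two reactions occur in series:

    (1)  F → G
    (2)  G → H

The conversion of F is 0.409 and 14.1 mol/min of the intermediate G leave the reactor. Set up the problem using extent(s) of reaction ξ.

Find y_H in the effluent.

0.134

Conversion of F: F consumed = 1ξ₁ = 0.409 × 51.2 → ξ₁ = 20.94 mol/min.
G balance: n_G = 0 + 1ξ₁ − 1ξ₂ = 14.1 → ξ₂ = (1·20.94 − 14.1)/1 = 6.841 mol/min.
Outlet amounts (n = n₀ + Σ ν·ξ):
  F: 51.2 − 1(20.94) = 30.26
  G: 0 + 1(20.94) − 1(6.841) = 14.1
  H: 0 + 1(6.841) = 6.841
Total out = 51.2 mol/min; y_H = 6.841 / 51.2 = 0.1336.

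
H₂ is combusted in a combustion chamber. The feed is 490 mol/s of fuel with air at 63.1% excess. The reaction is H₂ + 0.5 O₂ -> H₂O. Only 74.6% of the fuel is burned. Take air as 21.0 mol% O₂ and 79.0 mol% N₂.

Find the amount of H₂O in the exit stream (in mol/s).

366 mol/s

Stoichiometric O₂ = 0.5 × 490 = 245 mol/s; O₂ fed = 245 × 1.631 = 399.6 mol/s.
N₂ fed = 399.6 × 79/21 = 1503 mol/s.
Fuel reacted = 0.746 × 490 → ξ = 365.5 mol/s.
Outlet (n = n₀ + ν ξ):
  H₂: 490 − 1(365.5) = 124.5
  O₂: 399.6 − 0.5(365.5) = 216.8
  N₂: 1503 (inert)
  H₂O: 0 + 1(365.5) = 365.5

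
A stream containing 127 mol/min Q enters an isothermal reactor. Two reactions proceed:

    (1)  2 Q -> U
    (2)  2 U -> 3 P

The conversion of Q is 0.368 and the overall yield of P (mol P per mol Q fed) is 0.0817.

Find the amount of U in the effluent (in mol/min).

Conversion of Q: Q consumed = 2ξ₁ = 0.368 × 127 → ξ₁ = 23.37 mol/min.
Yield of P: 3ξ₂ / 127 = 0.0817 → ξ₂ = 3.459 mol/min.
Outlet amounts (n = n₀ + Σ ν·ξ):
  Q: 127 − 2(23.37) = 80.26
  U: 0 + 1(23.37) − 2(3.459) = 16.45
  P: 0 + 3(3.459) = 10.38

16.5 mol/min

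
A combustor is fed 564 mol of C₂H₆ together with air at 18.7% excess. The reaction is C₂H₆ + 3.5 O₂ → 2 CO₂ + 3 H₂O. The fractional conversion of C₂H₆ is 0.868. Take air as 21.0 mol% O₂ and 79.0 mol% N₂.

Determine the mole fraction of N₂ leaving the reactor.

Stoichiometric O₂ = 3.5 × 564 = 1974 mol; O₂ fed = 1974 × 1.187 = 2343 mol.
N₂ fed = 2343 × 79/21 = 8815 mol.
Fuel reacted = 0.868 × 564 → ξ = 489.6 mol.
Outlet (n = n₀ + ν ξ):
  C₂H₆: 564 − 1(489.6) = 74.45
  O₂: 2343 − 3.5(489.6) = 629.7
  N₂: 8815 (inert)
  CO₂: 0 + 2(489.6) = 979.1
  H₂O: 0 + 3(489.6) = 1469
Total out = 11970 mol; y_N₂ = 8815 / 11970 = 0.7366.

0.737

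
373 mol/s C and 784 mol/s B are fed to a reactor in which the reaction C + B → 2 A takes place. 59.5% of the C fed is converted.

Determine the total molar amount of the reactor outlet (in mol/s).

1160 mol/s

C reacted = 0.595 × 373 = 221.9 mol/s; ν_C = −1, so ξ = 221.9/1 = 221.9 mol/s.
Outlet amounts (n = n₀ + ν ξ):
  C: 373 − 1(221.9) = 151.1
  B: 784 − 1(221.9) = 562.1
  A: 0 + 2(221.9) = 443.9
Total out = 151.1 + 562.1 + 443.9 = 1157 mol/s.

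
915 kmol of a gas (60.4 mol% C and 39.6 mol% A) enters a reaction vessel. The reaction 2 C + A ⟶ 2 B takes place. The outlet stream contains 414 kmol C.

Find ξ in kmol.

For C: n = n₀ − 2ξ → 414 = 552.7 − 2ξ, giving ξ = 69.33 kmol.
Outlet amounts (n = n₀ + ν ξ):
  C: 552.7 − 2(69.33) = 414
  A: 362.3 − 1(69.33) = 293
  B: 0 + 2(69.33) = 138.7

ξ = 69.3 kmol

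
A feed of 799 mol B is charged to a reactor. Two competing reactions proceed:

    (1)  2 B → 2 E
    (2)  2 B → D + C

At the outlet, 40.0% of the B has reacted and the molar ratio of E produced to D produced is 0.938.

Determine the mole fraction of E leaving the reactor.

0.128

Conversion of B: B consumed = 0.4 × 799 = 319.6 mol = 2ξ₁ + 2ξ₂.
Selectivity: 2ξ₁ / (1ξ₂) = 0.938 → ξ₁ = 0.469 ξ₂.
Substitute: (2·0.469 + 2) ξ₂ = 319.6 → ξ₂ = 108.8 mol, ξ₁ = 51.02 mol.
Outlet amounts (n = n₀ + Σ ν·ξ):
  B: 799 − 2(51.02) − 2(108.8) = 479.4
  E: 0 + 2(51.02) = 102
  D: 0 + 1(108.8) = 108.8
  C: 0 + 1(108.8) = 108.8
Total out = 799 mol; y_E = 102 / 799 = 0.1277.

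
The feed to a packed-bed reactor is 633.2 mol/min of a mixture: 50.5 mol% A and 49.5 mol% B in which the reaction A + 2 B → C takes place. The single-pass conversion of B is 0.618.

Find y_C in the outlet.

B reacted = 0.618 × 313.4 = 193.7 mol/min; ν_B = −2, so ξ = 193.7/2 = 96.85 mol/min.
Outlet amounts (n = n₀ + ν ξ):
  A: 319.8 − 1(96.85) = 222.9
  B: 313.4 − 2(96.85) = 119.7
  C: 0 + 1(96.85) = 96.85
Total out = 439.5 mol/min; y_C = 96.85 / 439.5 = 0.2204.

0.22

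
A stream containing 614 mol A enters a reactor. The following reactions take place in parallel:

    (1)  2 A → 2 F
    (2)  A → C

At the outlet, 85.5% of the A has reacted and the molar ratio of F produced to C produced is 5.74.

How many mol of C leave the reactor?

77.9 mol

Conversion of A: A consumed = 0.855 × 614 = 525 mol = 2ξ₁ + 1ξ₂.
Selectivity: 2ξ₁ / (1ξ₂) = 5.74 → ξ₁ = 2.87 ξ₂.
Substitute: (2·2.87 + 1) ξ₂ = 525 → ξ₂ = 77.89 mol, ξ₁ = 223.5 mol.
Outlet amounts (n = n₀ + Σ ν·ξ):
  A: 614 − 2(223.5) − 1(77.89) = 89.03
  F: 0 + 2(223.5) = 447.1
  C: 0 + 1(77.89) = 77.89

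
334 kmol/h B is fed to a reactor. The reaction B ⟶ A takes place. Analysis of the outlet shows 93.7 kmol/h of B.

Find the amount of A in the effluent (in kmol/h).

240 kmol/h

For B: n = n₀ − 1ξ → 93.7 = 334 − 1ξ, giving ξ = 240.3 kmol/h.
Outlet amounts (n = n₀ + ν ξ):
  B: 334 − 1(240.3) = 93.7
  A: 0 + 1(240.3) = 240.3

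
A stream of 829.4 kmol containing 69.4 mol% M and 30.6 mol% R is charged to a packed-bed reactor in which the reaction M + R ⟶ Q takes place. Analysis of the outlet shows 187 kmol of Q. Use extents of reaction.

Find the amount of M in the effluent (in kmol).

For Q: n = n₀ + 1ξ → 187 = 0 + 1ξ, giving ξ = 187 kmol.
Outlet amounts (n = n₀ + ν ξ):
  M: 575.6 − 1(187) = 388.6
  R: 253.8 − 1(187) = 66.8
  Q: 0 + 1(187) = 187

389 kmol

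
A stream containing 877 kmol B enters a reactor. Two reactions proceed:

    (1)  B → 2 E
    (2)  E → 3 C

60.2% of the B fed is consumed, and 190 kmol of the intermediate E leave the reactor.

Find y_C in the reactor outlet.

Conversion of B: B consumed = 1ξ₁ = 0.602 × 877 → ξ₁ = 528 kmol.
E balance: n_E = 0 + 2ξ₁ − 1ξ₂ = 190 → ξ₂ = (2·528 − 190)/1 = 865.9 kmol.
Outlet amounts (n = n₀ + Σ ν·ξ):
  B: 877 − 1(528) = 349
  E: 0 + 2(528) − 1(865.9) = 190
  C: 0 + 3(865.9) = 2598
Total out = 3137 kmol; y_C = 2598 / 3137 = 0.8282.

0.828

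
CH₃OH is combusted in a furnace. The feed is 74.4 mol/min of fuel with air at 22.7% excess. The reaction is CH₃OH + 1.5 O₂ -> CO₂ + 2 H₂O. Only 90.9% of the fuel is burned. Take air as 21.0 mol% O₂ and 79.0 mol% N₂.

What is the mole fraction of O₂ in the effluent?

0.0467

Stoichiometric O₂ = 1.5 × 74.4 = 111.6 mol/min; O₂ fed = 111.6 × 1.227 = 136.9 mol/min.
N₂ fed = 136.9 × 79/21 = 515.1 mol/min.
Fuel reacted = 0.909 × 74.4 → ξ = 67.63 mol/min.
Outlet (n = n₀ + ν ξ):
  CH₃OH: 74.4 − 1(67.63) = 6.77
  O₂: 136.9 − 1.5(67.63) = 35.49
  N₂: 515.1 (inert)
  CO₂: 0 + 1(67.63) = 67.63
  H₂O: 0 + 2(67.63) = 135.3
Total out = 760.3 mol/min; y_O₂ = 35.49 / 760.3 = 0.04668.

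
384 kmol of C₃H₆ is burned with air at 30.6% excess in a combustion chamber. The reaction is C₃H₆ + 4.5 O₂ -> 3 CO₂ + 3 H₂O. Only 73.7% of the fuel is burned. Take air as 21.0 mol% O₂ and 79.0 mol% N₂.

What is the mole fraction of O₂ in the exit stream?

0.0872

Stoichiometric O₂ = 4.5 × 384 = 1728 kmol; O₂ fed = 1728 × 1.306 = 2257 kmol.
N₂ fed = 2257 × 79/21 = 8490 kmol.
Fuel reacted = 0.737 × 384 → ξ = 283 kmol.
Outlet (n = n₀ + ν ξ):
  C₃H₆: 384 − 1(283) = 101
  O₂: 2257 − 4.5(283) = 983.2
  N₂: 8490 (inert)
  CO₂: 0 + 3(283) = 849
  H₂O: 0 + 3(283) = 849
Total out = 11270 kmol; y_O₂ = 983.2 / 11270 = 0.08723.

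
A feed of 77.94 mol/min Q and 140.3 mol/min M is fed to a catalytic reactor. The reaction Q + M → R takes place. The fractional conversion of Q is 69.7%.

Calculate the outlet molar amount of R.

Q reacted = 0.697 × 77.94 = 54.32 mol/min; ν_Q = −1, so ξ = 54.32/1 = 54.32 mol/min.
Outlet amounts (n = n₀ + ν ξ):
  Q: 77.94 − 1(54.32) = 23.62
  M: 140.3 − 1(54.32) = 85.98
  R: 0 + 1(54.32) = 54.32

54.3 mol/min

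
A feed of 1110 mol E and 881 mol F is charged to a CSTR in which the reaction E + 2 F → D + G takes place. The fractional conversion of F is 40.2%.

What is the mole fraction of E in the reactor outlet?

0.514

F reacted = 0.402 × 881 = 354.2 mol; ν_F = −2, so ξ = 354.2/2 = 177.1 mol.
Outlet amounts (n = n₀ + ν ξ):
  E: 1110 − 1(177.1) = 932.9
  F: 881 − 2(177.1) = 526.8
  D: 0 + 1(177.1) = 177.1
  G: 0 + 1(177.1) = 177.1
Total out = 1814 mol; y_E = 932.9 / 1814 = 0.5143.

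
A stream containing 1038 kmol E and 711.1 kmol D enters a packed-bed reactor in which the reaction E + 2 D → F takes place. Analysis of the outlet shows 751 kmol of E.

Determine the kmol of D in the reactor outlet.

For E: n = n₀ − 1ξ → 751 = 1038 − 1ξ, giving ξ = 287 kmol.
Outlet amounts (n = n₀ + ν ξ):
  E: 1038 − 1(287) = 751
  D: 711.1 − 2(287) = 137.1
  F: 0 + 1(287) = 287

137 kmol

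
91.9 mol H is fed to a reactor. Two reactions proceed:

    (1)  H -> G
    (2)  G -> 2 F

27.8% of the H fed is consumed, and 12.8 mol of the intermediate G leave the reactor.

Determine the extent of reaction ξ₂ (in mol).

Conversion of H: H consumed = 1ξ₁ = 0.278 × 91.9 → ξ₁ = 25.55 mol.
G balance: n_G = 0 + 1ξ₁ − 1ξ₂ = 12.8 → ξ₂ = (1·25.55 − 12.8)/1 = 12.75 mol.
Outlet amounts (n = n₀ + Σ ν·ξ):
  H: 91.9 − 1(25.55) = 66.35
  G: 0 + 1(25.55) − 1(12.75) = 12.8
  F: 0 + 2(12.75) = 25.5

ξ₂ = 12.7 mol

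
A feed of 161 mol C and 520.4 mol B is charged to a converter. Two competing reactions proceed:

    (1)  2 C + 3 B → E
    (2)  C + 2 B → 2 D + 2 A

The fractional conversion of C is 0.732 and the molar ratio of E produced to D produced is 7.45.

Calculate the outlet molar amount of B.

Conversion of C: C consumed = 0.732 × 161 = 117.9 mol = 2ξ₁ + 1ξ₂.
Selectivity: 1ξ₁ / (2ξ₂) = 7.45 → ξ₁ = 14.9 ξ₂.
Substitute: (2·14.9 + 1) ξ₂ = 117.9 → ξ₂ = 3.826 mol, ξ₁ = 57.01 mol.
Outlet amounts (n = n₀ + Σ ν·ξ):
  C: 161 − 2(57.01) − 1(3.826) = 43.15
  B: 520.4 − 3(57.01) − 2(3.826) = 341.7
  E: 0 + 1(57.01) = 57.01
  D: 0 + 2(3.826) = 7.653
  A: 0 + 2(3.826) = 7.653

342 mol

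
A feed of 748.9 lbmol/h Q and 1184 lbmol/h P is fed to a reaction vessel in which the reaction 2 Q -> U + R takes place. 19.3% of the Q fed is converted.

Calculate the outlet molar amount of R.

Q reacted = 0.193 × 748.9 = 144.5 lbmol/h; ν_Q = −2, so ξ = 144.5/2 = 72.27 lbmol/h.
Outlet amounts (n = n₀ + ν ξ):
  Q: 748.9 − 2(72.27) = 604.4
  U: 0 + 1(72.27) = 72.27
  R: 0 + 1(72.27) = 72.27
  P: 1184 (inert)

72.3 lbmol/h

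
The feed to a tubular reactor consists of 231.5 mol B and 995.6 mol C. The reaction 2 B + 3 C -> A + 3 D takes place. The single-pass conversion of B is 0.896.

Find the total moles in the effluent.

B reacted = 0.896 × 231.5 = 207.4 mol; ν_B = −2, so ξ = 207.4/2 = 103.7 mol.
Outlet amounts (n = n₀ + ν ξ):
  B: 231.5 − 2(103.7) = 24.08
  C: 995.6 − 3(103.7) = 684.5
  A: 0 + 1(103.7) = 103.7
  D: 0 + 3(103.7) = 311.1
Total out = 24.08 + 684.5 + 103.7 + 311.1 = 1123 mol.

1120 mol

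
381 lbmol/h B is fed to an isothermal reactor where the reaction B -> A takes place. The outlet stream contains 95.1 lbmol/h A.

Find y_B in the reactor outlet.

For A: n = n₀ + 1ξ → 95.1 = 0 + 1ξ, giving ξ = 95.1 lbmol/h.
Outlet amounts (n = n₀ + ν ξ):
  B: 381 − 1(95.1) = 285.9
  A: 0 + 1(95.1) = 95.1
Total out = 381 lbmol/h; y_B = 285.9 / 381 = 0.7504.

0.75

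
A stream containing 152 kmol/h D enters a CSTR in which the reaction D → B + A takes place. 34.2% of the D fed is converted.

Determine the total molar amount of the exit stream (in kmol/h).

D reacted = 0.342 × 152 = 51.98 kmol/h; ν_D = −1, so ξ = 51.98/1 = 51.98 kmol/h.
Outlet amounts (n = n₀ + ν ξ):
  D: 152 − 1(51.98) = 100
  B: 0 + 1(51.98) = 51.98
  A: 0 + 1(51.98) = 51.98
Total out = 100 + 51.98 + 51.98 = 204 kmol/h.

204 kmol/h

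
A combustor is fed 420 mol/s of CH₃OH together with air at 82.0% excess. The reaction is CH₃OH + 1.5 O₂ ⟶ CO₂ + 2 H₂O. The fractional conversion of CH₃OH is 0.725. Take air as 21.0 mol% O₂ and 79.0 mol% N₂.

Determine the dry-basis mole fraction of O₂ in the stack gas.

0.127

Stoichiometric O₂ = 1.5 × 420 = 630 mol/s; O₂ fed = 630 × 1.820 = 1147 mol/s.
N₂ fed = 1147 × 79/21 = 4313 mol/s.
Fuel reacted = 0.725 × 420 → ξ = 304.5 mol/s.
Outlet (n = n₀ + ν ξ):
  CH₃OH: 420 − 1(304.5) = 115.5
  O₂: 1147 − 1.5(304.5) = 689.8
  N₂: 4313 (inert)
  CO₂: 0 + 1(304.5) = 304.5
  H₂O: 0 + 2(304.5) = 609
Dry total = 5423 mol/s; y_O₂ (dry) = 689.8 / 5423 = 0.1272.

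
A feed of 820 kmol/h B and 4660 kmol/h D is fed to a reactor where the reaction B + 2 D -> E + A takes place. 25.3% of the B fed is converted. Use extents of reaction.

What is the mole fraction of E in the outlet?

0.0393

B reacted = 0.253 × 820 = 207.5 kmol/h; ν_B = −1, so ξ = 207.5/1 = 207.5 kmol/h.
Outlet amounts (n = n₀ + ν ξ):
  B: 820 − 1(207.5) = 612.5
  D: 4660 − 2(207.5) = 4245
  E: 0 + 1(207.5) = 207.5
  A: 0 + 1(207.5) = 207.5
Total out = 5273 kmol/h; y_E = 207.5 / 5273 = 0.03935.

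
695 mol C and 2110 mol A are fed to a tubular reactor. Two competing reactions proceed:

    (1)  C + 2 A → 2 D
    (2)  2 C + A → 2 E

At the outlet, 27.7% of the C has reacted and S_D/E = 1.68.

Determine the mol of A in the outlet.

1880 mol

Conversion of C: C consumed = 0.277 × 695 = 192.5 mol = 1ξ₁ + 2ξ₂.
Selectivity: 2ξ₁ / (2ξ₂) = 1.68 → ξ₁ = 1.68 ξ₂.
Substitute: (1·1.68 + 2) ξ₂ = 192.5 → ξ₂ = 52.31 mol, ξ₁ = 87.89 mol.
Outlet amounts (n = n₀ + Σ ν·ξ):
  C: 695 − 1(87.89) − 2(52.31) = 502.5
  A: 2110 − 2(87.89) − 1(52.31) = 1882
  D: 0 + 2(87.89) = 175.8
  E: 0 + 2(52.31) = 104.6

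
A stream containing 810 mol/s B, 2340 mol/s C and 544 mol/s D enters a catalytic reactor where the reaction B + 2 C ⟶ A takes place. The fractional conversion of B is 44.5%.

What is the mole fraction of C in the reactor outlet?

0.545

B reacted = 0.445 × 810 = 360.4 mol/s; ν_B = −1, so ξ = 360.4/1 = 360.4 mol/s.
Outlet amounts (n = n₀ + ν ξ):
  B: 810 − 1(360.4) = 449.6
  C: 2340 − 2(360.4) = 1619
  A: 0 + 1(360.4) = 360.4
  D: 544 (inert)
Total out = 2973 mol/s; y_C = 1619 / 2973 = 0.5446.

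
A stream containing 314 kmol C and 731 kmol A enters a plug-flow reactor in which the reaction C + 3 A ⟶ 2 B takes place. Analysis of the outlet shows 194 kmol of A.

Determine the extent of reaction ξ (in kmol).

For A: n = n₀ − 3ξ → 194 = 731 − 3ξ, giving ξ = 179 kmol.
Outlet amounts (n = n₀ + ν ξ):
  C: 314 − 1(179) = 135
  A: 731 − 3(179) = 194
  B: 0 + 2(179) = 358

ξ = 179 kmol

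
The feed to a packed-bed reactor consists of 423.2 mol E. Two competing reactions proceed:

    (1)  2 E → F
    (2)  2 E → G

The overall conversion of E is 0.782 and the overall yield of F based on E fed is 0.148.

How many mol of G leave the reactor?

103 mol

Yield of F: 1ξ₁ / 423.2 = 0.148 → ξ₁ = 62.63 mol.
Conversion of E: 2ξ₁ + 2ξ₂ = 0.782 × 423.2 = 330.9 → ξ₂ = 102.8 mol.
Outlet amounts (n = n₀ + Σ ν·ξ):
  E: 423.2 − 2(62.63) − 2(102.8) = 92.26
  F: 0 + 1(62.63) = 62.63
  G: 0 + 1(102.8) = 102.8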